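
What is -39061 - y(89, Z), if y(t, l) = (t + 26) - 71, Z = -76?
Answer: -39105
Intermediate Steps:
y(t, l) = -45 + t (y(t, l) = (26 + t) - 71 = -45 + t)
-39061 - y(89, Z) = -39061 - (-45 + 89) = -39061 - 1*44 = -39061 - 44 = -39105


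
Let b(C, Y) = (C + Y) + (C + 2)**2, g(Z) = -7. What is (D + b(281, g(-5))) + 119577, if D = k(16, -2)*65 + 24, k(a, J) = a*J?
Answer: 197884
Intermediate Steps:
k(a, J) = J*a
D = -2056 (D = -2*16*65 + 24 = -32*65 + 24 = -2080 + 24 = -2056)
b(C, Y) = C + Y + (2 + C)**2 (b(C, Y) = (C + Y) + (2 + C)**2 = C + Y + (2 + C)**2)
(D + b(281, g(-5))) + 119577 = (-2056 + (281 - 7 + (2 + 281)**2)) + 119577 = (-2056 + (281 - 7 + 283**2)) + 119577 = (-2056 + (281 - 7 + 80089)) + 119577 = (-2056 + 80363) + 119577 = 78307 + 119577 = 197884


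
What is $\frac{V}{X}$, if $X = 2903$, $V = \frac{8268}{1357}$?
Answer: $\frac{8268}{3939371} \approx 0.0020988$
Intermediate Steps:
$V = \frac{8268}{1357}$ ($V = 8268 \cdot \frac{1}{1357} = \frac{8268}{1357} \approx 6.0928$)
$\frac{V}{X} = \frac{8268}{1357 \cdot 2903} = \frac{8268}{1357} \cdot \frac{1}{2903} = \frac{8268}{3939371}$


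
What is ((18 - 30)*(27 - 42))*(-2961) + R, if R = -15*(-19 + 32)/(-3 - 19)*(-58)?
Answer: -5868435/11 ≈ -5.3349e+5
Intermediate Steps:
R = -5655/11 (R = -195/(-22)*(-58) = -195*(-1)/22*(-58) = -15*(-13/22)*(-58) = (195/22)*(-58) = -5655/11 ≈ -514.09)
((18 - 30)*(27 - 42))*(-2961) + R = ((18 - 30)*(27 - 42))*(-2961) - 5655/11 = -12*(-15)*(-2961) - 5655/11 = 180*(-2961) - 5655/11 = -532980 - 5655/11 = -5868435/11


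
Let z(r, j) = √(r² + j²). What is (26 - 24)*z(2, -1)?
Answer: 2*√5 ≈ 4.4721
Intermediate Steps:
z(r, j) = √(j² + r²)
(26 - 24)*z(2, -1) = (26 - 24)*√((-1)² + 2²) = 2*√(1 + 4) = 2*√5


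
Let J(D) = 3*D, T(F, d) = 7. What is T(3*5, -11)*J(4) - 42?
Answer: 42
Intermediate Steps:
T(3*5, -11)*J(4) - 42 = 7*(3*4) - 42 = 7*12 - 42 = 84 - 42 = 42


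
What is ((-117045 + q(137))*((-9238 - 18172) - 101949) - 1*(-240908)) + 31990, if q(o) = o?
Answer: 15123374870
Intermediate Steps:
((-117045 + q(137))*((-9238 - 18172) - 101949) - 1*(-240908)) + 31990 = ((-117045 + 137)*((-9238 - 18172) - 101949) - 1*(-240908)) + 31990 = (-116908*(-27410 - 101949) + 240908) + 31990 = (-116908*(-129359) + 240908) + 31990 = (15123101972 + 240908) + 31990 = 15123342880 + 31990 = 15123374870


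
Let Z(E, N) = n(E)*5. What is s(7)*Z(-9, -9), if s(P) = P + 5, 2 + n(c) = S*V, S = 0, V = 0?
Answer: -120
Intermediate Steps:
n(c) = -2 (n(c) = -2 + 0*0 = -2 + 0 = -2)
s(P) = 5 + P
Z(E, N) = -10 (Z(E, N) = -2*5 = -10)
s(7)*Z(-9, -9) = (5 + 7)*(-10) = 12*(-10) = -120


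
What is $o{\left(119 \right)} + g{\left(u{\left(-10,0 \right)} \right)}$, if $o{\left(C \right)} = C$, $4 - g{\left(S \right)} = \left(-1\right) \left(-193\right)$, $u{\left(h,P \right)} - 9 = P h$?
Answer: $-70$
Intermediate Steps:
$u{\left(h,P \right)} = 9 + P h$
$g{\left(S \right)} = -189$ ($g{\left(S \right)} = 4 - \left(-1\right) \left(-193\right) = 4 - 193 = -189$)
$o{\left(119 \right)} + g{\left(u{\left(-10,0 \right)} \right)} = 119 - 189 = -70$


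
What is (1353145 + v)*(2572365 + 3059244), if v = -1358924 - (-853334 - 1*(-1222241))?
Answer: -2110085049774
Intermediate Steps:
v = -1727831 (v = -1358924 - (-853334 + 1222241) = -1358924 - 1*368907 = -1358924 - 368907 = -1727831)
(1353145 + v)*(2572365 + 3059244) = (1353145 - 1727831)*(2572365 + 3059244) = -374686*5631609 = -2110085049774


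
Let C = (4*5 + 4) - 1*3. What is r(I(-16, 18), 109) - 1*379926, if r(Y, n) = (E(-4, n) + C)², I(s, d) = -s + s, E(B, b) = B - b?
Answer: -371462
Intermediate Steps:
C = 21 (C = (20 + 4) - 3 = 24 - 3 = 21)
I(s, d) = 0
r(Y, n) = (17 - n)² (r(Y, n) = ((-4 - n) + 21)² = (17 - n)²)
r(I(-16, 18), 109) - 1*379926 = (-17 + 109)² - 1*379926 = 92² - 379926 = 8464 - 379926 = -371462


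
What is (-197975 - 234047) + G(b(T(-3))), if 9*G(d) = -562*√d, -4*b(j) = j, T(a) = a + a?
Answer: -432022 - 281*√6/9 ≈ -4.3210e+5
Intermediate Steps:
T(a) = 2*a
b(j) = -j/4
G(d) = -562*√d/9 (G(d) = (-562*√d)/9 = -562*√d/9)
(-197975 - 234047) + G(b(T(-3))) = (-197975 - 234047) - 562*√6/2/9 = -432022 - 562*√6/2/9 = -432022 - 281*√6/9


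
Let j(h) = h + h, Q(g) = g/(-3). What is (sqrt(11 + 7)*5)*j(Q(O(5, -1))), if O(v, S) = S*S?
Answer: -10*sqrt(2) ≈ -14.142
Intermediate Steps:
O(v, S) = S**2
Q(g) = -g/3 (Q(g) = g*(-1/3) = -g/3)
j(h) = 2*h
(sqrt(11 + 7)*5)*j(Q(O(5, -1))) = (sqrt(11 + 7)*5)*(2*(-1/3*(-1)**2)) = (sqrt(18)*5)*(2*(-1/3*1)) = ((3*sqrt(2))*5)*(2*(-1/3)) = (15*sqrt(2))*(-2/3) = -10*sqrt(2)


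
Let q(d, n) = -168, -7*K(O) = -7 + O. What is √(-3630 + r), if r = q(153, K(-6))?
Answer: 3*I*√422 ≈ 61.628*I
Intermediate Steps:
K(O) = 1 - O/7 (K(O) = -(-7 + O)/7 = 1 - O/7)
r = -168
√(-3630 + r) = √(-3630 - 168) = √(-3798) = 3*I*√422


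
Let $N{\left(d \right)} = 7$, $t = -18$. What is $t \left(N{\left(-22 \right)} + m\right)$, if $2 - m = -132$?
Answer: $-2538$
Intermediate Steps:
$m = 134$ ($m = 2 - -132 = 2 + 132 = 134$)
$t \left(N{\left(-22 \right)} + m\right) = - 18 \left(7 + 134\right) = \left(-18\right) 141 = -2538$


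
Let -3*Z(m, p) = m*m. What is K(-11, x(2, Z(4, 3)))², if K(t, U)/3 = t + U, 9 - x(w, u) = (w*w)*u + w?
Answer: 2704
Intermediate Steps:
Z(m, p) = -m²/3 (Z(m, p) = -m*m/3 = -m²/3)
x(w, u) = 9 - w - u*w² (x(w, u) = 9 - ((w*w)*u + w) = 9 - (w²*u + w) = 9 - (u*w² + w) = 9 - (w + u*w²) = 9 + (-w - u*w²) = 9 - w - u*w²)
K(t, U) = 3*U + 3*t (K(t, U) = 3*(t + U) = 3*(U + t) = 3*U + 3*t)
K(-11, x(2, Z(4, 3)))² = (3*(9 - 1*2 - 1*(-⅓*4²)*2²) + 3*(-11))² = (3*(9 - 2 - 1*(-⅓*16)*4) - 33)² = (3*(9 - 2 - 1*(-16/3)*4) - 33)² = (3*(9 - 2 + 64/3) - 33)² = (3*(85/3) - 33)² = (85 - 33)² = 52² = 2704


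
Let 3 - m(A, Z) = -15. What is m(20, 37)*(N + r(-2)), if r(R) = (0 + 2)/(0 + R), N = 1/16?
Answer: -135/8 ≈ -16.875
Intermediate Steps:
N = 1/16 ≈ 0.062500
m(A, Z) = 18 (m(A, Z) = 3 - 1*(-15) = 3 + 15 = 18)
r(R) = 2/R
m(20, 37)*(N + r(-2)) = 18*(1/16 + 2/(-2)) = 18*(1/16 + 2*(-1/2)) = 18*(1/16 - 1) = 18*(-15/16) = -135/8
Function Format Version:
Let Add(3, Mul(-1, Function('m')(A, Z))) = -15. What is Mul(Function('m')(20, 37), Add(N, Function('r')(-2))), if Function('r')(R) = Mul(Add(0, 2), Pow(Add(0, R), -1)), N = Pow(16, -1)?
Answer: Rational(-135, 8) ≈ -16.875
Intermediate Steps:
N = Rational(1, 16) ≈ 0.062500
Function('m')(A, Z) = 18 (Function('m')(A, Z) = Add(3, Mul(-1, -15)) = Add(3, 15) = 18)
Function('r')(R) = Mul(2, Pow(R, -1))
Mul(Function('m')(20, 37), Add(N, Function('r')(-2))) = Mul(18, Add(Rational(1, 16), Mul(2, Pow(-2, -1)))) = Mul(18, Add(Rational(1, 16), Mul(2, Rational(-1, 2)))) = Mul(18, Add(Rational(1, 16), -1)) = Mul(18, Rational(-15, 16)) = Rational(-135, 8)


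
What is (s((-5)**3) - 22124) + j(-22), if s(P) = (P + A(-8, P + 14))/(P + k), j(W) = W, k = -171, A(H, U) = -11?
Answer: -819385/37 ≈ -22146.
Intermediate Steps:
s(P) = (-11 + P)/(-171 + P) (s(P) = (P - 11)/(P - 171) = (-11 + P)/(-171 + P))
(s((-5)**3) - 22124) + j(-22) = ((-11 + (-5)**3)/(-171 + (-5)**3) - 22124) - 22 = ((-11 - 125)/(-171 - 125) - 22124) - 22 = (-136/(-296) - 22124) - 22 = (-1/296*(-136) - 22124) - 22 = (17/37 - 22124) - 22 = -818571/37 - 22 = -819385/37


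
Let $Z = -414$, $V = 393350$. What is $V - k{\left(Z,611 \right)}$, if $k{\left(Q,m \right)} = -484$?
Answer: $393834$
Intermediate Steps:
$V - k{\left(Z,611 \right)} = 393350 - -484 = 393350 + 484 = 393834$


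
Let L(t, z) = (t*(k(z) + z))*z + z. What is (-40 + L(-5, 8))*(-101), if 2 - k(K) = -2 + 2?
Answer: 43632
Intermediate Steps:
k(K) = 2 (k(K) = 2 - (-2 + 2) = 2 - 1*0 = 2 + 0 = 2)
L(t, z) = z + t*z*(2 + z) (L(t, z) = (t*(2 + z))*z + z = t*z*(2 + z) + z = z + t*z*(2 + z))
(-40 + L(-5, 8))*(-101) = (-40 + 8*(1 + 2*(-5) - 5*8))*(-101) = (-40 + 8*(1 - 10 - 40))*(-101) = (-40 + 8*(-49))*(-101) = (-40 - 392)*(-101) = -432*(-101) = 43632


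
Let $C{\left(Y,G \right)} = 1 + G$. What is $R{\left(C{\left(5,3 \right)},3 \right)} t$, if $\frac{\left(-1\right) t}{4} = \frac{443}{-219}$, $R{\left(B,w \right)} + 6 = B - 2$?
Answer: $- \frac{7088}{219} \approx -32.365$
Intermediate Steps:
$R{\left(B,w \right)} = -8 + B$ ($R{\left(B,w \right)} = -6 + \left(B - 2\right) = -6 + \left(-2 + B\right) = -8 + B$)
$t = \frac{1772}{219}$ ($t = - 4 \frac{443}{-219} = - 4 \cdot 443 \left(- \frac{1}{219}\right) = \left(-4\right) \left(- \frac{443}{219}\right) = \frac{1772}{219} \approx 8.0913$)
$R{\left(C{\left(5,3 \right)},3 \right)} t = \left(-8 + \left(1 + 3\right)\right) \frac{1772}{219} = \left(-8 + 4\right) \frac{1772}{219} = \left(-4\right) \frac{1772}{219} = - \frac{7088}{219}$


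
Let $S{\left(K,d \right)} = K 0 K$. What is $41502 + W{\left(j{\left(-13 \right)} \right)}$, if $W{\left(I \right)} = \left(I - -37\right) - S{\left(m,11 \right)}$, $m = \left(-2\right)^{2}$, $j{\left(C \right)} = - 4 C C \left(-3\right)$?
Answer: $43567$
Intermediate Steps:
$j{\left(C \right)} = 12 C^{2}$ ($j{\left(C \right)} = - 4 C^{2} \left(-3\right) = 12 C^{2}$)
$m = 4$
$S{\left(K,d \right)} = 0$ ($S{\left(K,d \right)} = 0 K = 0$)
$W{\left(I \right)} = 37 + I$ ($W{\left(I \right)} = \left(I - -37\right) - 0 = \left(I + 37\right) + 0 = \left(37 + I\right) + 0 = 37 + I$)
$41502 + W{\left(j{\left(-13 \right)} \right)} = 41502 + \left(37 + 12 \left(-13\right)^{2}\right) = 41502 + \left(37 + 12 \cdot 169\right) = 41502 + \left(37 + 2028\right) = 41502 + 2065 = 43567$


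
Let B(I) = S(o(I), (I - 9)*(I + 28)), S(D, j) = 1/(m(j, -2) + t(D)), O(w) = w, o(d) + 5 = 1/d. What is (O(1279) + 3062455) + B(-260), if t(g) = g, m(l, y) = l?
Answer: 49708407065046/16224779 ≈ 3.0637e+6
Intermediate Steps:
o(d) = -5 + 1/d
S(D, j) = 1/(D + j) (S(D, j) = 1/(j + D) = 1/(D + j))
B(I) = 1/(-5 + 1/I + (-9 + I)*(28 + I)) (B(I) = 1/((-5 + 1/I) + (I - 9)*(I + 28)) = 1/((-5 + 1/I) + (-9 + I)*(28 + I)) = 1/(-5 + 1/I + (-9 + I)*(28 + I)))
(O(1279) + 3062455) + B(-260) = (1279 + 3062455) - 260/(1 - 260*(-257 + (-260)**2 + 19*(-260))) = 3063734 - 260/(1 - 260*(-257 + 67600 - 4940)) = 3063734 - 260/(1 - 260*62403) = 3063734 - 260/(1 - 16224780) = 3063734 - 260/(-16224779) = 3063734 - 260*(-1/16224779) = 3063734 + 260/16224779 = 49708407065046/16224779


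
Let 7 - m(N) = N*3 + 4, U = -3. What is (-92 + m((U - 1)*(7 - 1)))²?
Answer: 289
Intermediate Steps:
m(N) = 3 - 3*N (m(N) = 7 - (N*3 + 4) = 7 - (3*N + 4) = 7 - (4 + 3*N) = 7 + (-4 - 3*N) = 3 - 3*N)
(-92 + m((U - 1)*(7 - 1)))² = (-92 + (3 - 3*(-3 - 1)*(7 - 1)))² = (-92 + (3 - (-12)*6))² = (-92 + (3 - 3*(-24)))² = (-92 + (3 + 72))² = (-92 + 75)² = (-17)² = 289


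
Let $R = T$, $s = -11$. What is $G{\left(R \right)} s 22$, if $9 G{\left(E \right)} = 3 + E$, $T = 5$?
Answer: $- \frac{1936}{9} \approx -215.11$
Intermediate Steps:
$R = 5$
$G{\left(E \right)} = \frac{1}{3} + \frac{E}{9}$ ($G{\left(E \right)} = \frac{3 + E}{9} = \frac{1}{3} + \frac{E}{9}$)
$G{\left(R \right)} s 22 = \left(\frac{1}{3} + \frac{1}{9} \cdot 5\right) \left(-11\right) 22 = \left(\frac{1}{3} + \frac{5}{9}\right) \left(-11\right) 22 = \frac{8}{9} \left(-11\right) 22 = \left(- \frac{88}{9}\right) 22 = - \frac{1936}{9}$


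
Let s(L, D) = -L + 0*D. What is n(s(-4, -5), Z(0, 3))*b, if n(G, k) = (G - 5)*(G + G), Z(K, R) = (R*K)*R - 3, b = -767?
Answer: 6136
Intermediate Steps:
s(L, D) = -L (s(L, D) = -L + 0 = -L)
Z(K, R) = -3 + K*R**2 (Z(K, R) = (K*R)*R - 3 = K*R**2 - 3 = -3 + K*R**2)
n(G, k) = 2*G*(-5 + G) (n(G, k) = (-5 + G)*(2*G) = 2*G*(-5 + G))
n(s(-4, -5), Z(0, 3))*b = (2*(-1*(-4))*(-5 - 1*(-4)))*(-767) = (2*4*(-5 + 4))*(-767) = (2*4*(-1))*(-767) = -8*(-767) = 6136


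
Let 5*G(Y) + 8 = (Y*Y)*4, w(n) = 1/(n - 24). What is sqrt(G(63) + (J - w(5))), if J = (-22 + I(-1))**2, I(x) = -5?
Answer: 8*sqrt(550335)/95 ≈ 62.471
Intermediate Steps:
w(n) = 1/(-24 + n)
J = 729 (J = (-22 - 5)**2 = (-27)**2 = 729)
G(Y) = -8/5 + 4*Y**2/5 (G(Y) = -8/5 + ((Y*Y)*4)/5 = -8/5 + (Y**2*4)/5 = -8/5 + (4*Y**2)/5 = -8/5 + 4*Y**2/5)
sqrt(G(63) + (J - w(5))) = sqrt((-8/5 + (4/5)*63**2) + (729 - 1/(-24 + 5))) = sqrt((-8/5 + (4/5)*3969) + (729 - 1/(-19))) = sqrt((-8/5 + 15876/5) + (729 - 1*(-1/19))) = sqrt(15868/5 + (729 + 1/19)) = sqrt(15868/5 + 13852/19) = sqrt(370752/95) = 8*sqrt(550335)/95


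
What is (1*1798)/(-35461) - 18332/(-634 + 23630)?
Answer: -172854465/203865289 ≈ -0.84789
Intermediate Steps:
(1*1798)/(-35461) - 18332/(-634 + 23630) = 1798*(-1/35461) - 18332/22996 = -1798/35461 - 18332*1/22996 = -1798/35461 - 4583/5749 = -172854465/203865289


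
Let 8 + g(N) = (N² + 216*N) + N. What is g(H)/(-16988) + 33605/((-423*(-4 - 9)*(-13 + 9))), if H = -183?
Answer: -177515/152892 ≈ -1.1610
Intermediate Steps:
g(N) = -8 + N² + 217*N (g(N) = -8 + ((N² + 216*N) + N) = -8 + (N² + 217*N) = -8 + N² + 217*N)
g(H)/(-16988) + 33605/((-423*(-4 - 9)*(-13 + 9))) = (-8 + (-183)² + 217*(-183))/(-16988) + 33605/((-423*(-4 - 9)*(-13 + 9))) = (-8 + 33489 - 39711)*(-1/16988) + 33605/((-(-5499)*(-4))) = -6230*(-1/16988) + 33605/((-423*52)) = 3115/8494 + 33605/(-21996) = 3115/8494 + 33605*(-1/21996) = 3115/8494 - 55/36 = -177515/152892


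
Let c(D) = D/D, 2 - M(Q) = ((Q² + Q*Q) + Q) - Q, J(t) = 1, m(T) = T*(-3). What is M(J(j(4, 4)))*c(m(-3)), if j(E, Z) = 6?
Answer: 0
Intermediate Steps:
m(T) = -3*T
M(Q) = 2 - 2*Q² (M(Q) = 2 - (((Q² + Q*Q) + Q) - Q) = 2 - (((Q² + Q²) + Q) - Q) = 2 - ((2*Q² + Q) - Q) = 2 - ((Q + 2*Q²) - Q) = 2 - 2*Q²)
c(D) = 1
M(J(j(4, 4)))*c(m(-3)) = (2 - 2*1²)*1 = (2 - 2*1)*1 = (2 - 2)*1 = 0*1 = 0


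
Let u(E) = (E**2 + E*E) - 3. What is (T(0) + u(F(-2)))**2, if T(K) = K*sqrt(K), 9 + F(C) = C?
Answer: 57121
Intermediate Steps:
F(C) = -9 + C
u(E) = -3 + 2*E**2 (u(E) = (E**2 + E**2) - 3 = 2*E**2 - 3 = -3 + 2*E**2)
T(K) = K**(3/2)
(T(0) + u(F(-2)))**2 = (0**(3/2) + (-3 + 2*(-9 - 2)**2))**2 = (0 + (-3 + 2*(-11)**2))**2 = (0 + (-3 + 2*121))**2 = (0 + (-3 + 242))**2 = (0 + 239)**2 = 239**2 = 57121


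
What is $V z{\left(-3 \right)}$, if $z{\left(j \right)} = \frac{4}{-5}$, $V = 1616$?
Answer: $- \frac{6464}{5} \approx -1292.8$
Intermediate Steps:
$z{\left(j \right)} = - \frac{4}{5}$ ($z{\left(j \right)} = 4 \left(- \frac{1}{5}\right) = - \frac{4}{5}$)
$V z{\left(-3 \right)} = 1616 \left(- \frac{4}{5}\right) = - \frac{6464}{5}$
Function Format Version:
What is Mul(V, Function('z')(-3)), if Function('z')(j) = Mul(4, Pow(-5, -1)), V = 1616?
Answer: Rational(-6464, 5) ≈ -1292.8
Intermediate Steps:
Function('z')(j) = Rational(-4, 5) (Function('z')(j) = Mul(4, Rational(-1, 5)) = Rational(-4, 5))
Mul(V, Function('z')(-3)) = Mul(1616, Rational(-4, 5)) = Rational(-6464, 5)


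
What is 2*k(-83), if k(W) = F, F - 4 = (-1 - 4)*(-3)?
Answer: 38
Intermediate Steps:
F = 19 (F = 4 + (-1 - 4)*(-3) = 4 - 5*(-3) = 4 + 15 = 19)
k(W) = 19
2*k(-83) = 2*19 = 38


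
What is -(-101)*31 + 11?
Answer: 3142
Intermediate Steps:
-(-101)*31 + 11 = -101*(-31) + 11 = 3131 + 11 = 3142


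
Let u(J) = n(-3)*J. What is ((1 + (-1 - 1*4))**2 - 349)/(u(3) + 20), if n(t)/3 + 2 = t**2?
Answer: -333/83 ≈ -4.0120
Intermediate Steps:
n(t) = -6 + 3*t**2
u(J) = 21*J (u(J) = (-6 + 3*(-3)**2)*J = (-6 + 3*9)*J = (-6 + 27)*J = 21*J)
((1 + (-1 - 1*4))**2 - 349)/(u(3) + 20) = ((1 + (-1 - 1*4))**2 - 349)/(21*3 + 20) = ((1 + (-1 - 4))**2 - 349)/(63 + 20) = ((1 - 5)**2 - 349)/83 = ((-4)**2 - 349)*(1/83) = (16 - 349)*(1/83) = -333*1/83 = -333/83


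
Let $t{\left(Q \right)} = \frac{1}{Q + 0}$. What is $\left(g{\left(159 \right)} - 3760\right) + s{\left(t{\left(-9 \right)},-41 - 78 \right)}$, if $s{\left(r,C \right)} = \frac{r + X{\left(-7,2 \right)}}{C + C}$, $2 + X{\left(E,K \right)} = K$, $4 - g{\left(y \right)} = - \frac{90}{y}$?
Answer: $- \frac{426339343}{113526} \approx -3755.4$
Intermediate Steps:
$g{\left(y \right)} = 4 + \frac{90}{y}$ ($g{\left(y \right)} = 4 - - \frac{90}{y} = 4 + \frac{90}{y}$)
$X{\left(E,K \right)} = -2 + K$
$t{\left(Q \right)} = \frac{1}{Q}$
$s{\left(r,C \right)} = \frac{r}{2 C}$ ($s{\left(r,C \right)} = \frac{r + \left(-2 + 2\right)}{C + C} = \frac{r + 0}{2 C} = r \frac{1}{2 C} = \frac{r}{2 C}$)
$\left(g{\left(159 \right)} - 3760\right) + s{\left(t{\left(-9 \right)},-41 - 78 \right)} = \left(\left(4 + \frac{90}{159}\right) - 3760\right) + \frac{1}{2 \left(-9\right) \left(-41 - 78\right)} = \left(\left(4 + 90 \cdot \frac{1}{159}\right) - 3760\right) + \frac{1}{2} \left(- \frac{1}{9}\right) \frac{1}{-119} = \left(\left(4 + \frac{30}{53}\right) - 3760\right) + \frac{1}{2} \left(- \frac{1}{9}\right) \left(- \frac{1}{119}\right) = \left(\frac{242}{53} - 3760\right) + \frac{1}{2142} = - \frac{199038}{53} + \frac{1}{2142} = - \frac{426339343}{113526}$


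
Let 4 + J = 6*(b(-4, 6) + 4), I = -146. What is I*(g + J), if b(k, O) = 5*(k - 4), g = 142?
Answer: 11388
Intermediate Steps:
b(k, O) = -20 + 5*k (b(k, O) = 5*(-4 + k) = -20 + 5*k)
J = -220 (J = -4 + 6*((-20 + 5*(-4)) + 4) = -4 + 6*((-20 - 20) + 4) = -4 + 6*(-40 + 4) = -4 + 6*(-36) = -4 - 216 = -220)
I*(g + J) = -146*(142 - 220) = -146*(-78) = 11388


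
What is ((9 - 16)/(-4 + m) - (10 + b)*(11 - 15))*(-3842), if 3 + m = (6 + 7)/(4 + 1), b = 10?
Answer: -3448195/11 ≈ -3.1347e+5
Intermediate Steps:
m = -2/5 (m = -3 + (6 + 7)/(4 + 1) = -3 + 13/5 = -2/5 ≈ -0.40000)
((9 - 16)/(-4 + m) - (10 + b)*(11 - 15))*(-3842) = ((9 - 16)/(-4 - 2/5) - (10 + 10)*(11 - 15))*(-3842) = (-7/(-22/5) - 20*(-4))*(-3842) = (-7*(-5/22) - 1*(-80))*(-3842) = (35/22 + 80)*(-3842) = (1795/22)*(-3842) = -3448195/11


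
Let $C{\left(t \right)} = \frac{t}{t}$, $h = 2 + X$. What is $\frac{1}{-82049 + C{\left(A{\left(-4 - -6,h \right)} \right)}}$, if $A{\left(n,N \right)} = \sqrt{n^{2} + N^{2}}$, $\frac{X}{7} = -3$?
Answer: $- \frac{1}{82048} \approx -1.2188 \cdot 10^{-5}$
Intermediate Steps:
$X = -21$ ($X = 7 \left(-3\right) = -21$)
$h = -19$ ($h = 2 - 21 = -19$)
$A{\left(n,N \right)} = \sqrt{N^{2} + n^{2}}$
$C{\left(t \right)} = 1$
$\frac{1}{-82049 + C{\left(A{\left(-4 - -6,h \right)} \right)}} = \frac{1}{-82049 + 1} = \frac{1}{-82048} = - \frac{1}{82048}$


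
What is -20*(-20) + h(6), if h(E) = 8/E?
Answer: 1204/3 ≈ 401.33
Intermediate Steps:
-20*(-20) + h(6) = -20*(-20) + 8/6 = 400 + 8*(1/6) = 400 + 4/3 = 1204/3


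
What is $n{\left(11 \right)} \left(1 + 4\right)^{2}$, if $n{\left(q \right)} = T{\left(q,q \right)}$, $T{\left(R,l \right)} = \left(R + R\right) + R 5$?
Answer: $1925$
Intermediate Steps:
$T{\left(R,l \right)} = 7 R$ ($T{\left(R,l \right)} = 2 R + 5 R = 7 R$)
$n{\left(q \right)} = 7 q$
$n{\left(11 \right)} \left(1 + 4\right)^{2} = 7 \cdot 11 \left(1 + 4\right)^{2} = 77 \cdot 5^{2} = 77 \cdot 25 = 1925$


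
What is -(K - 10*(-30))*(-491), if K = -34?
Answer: 130606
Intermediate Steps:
-(K - 10*(-30))*(-491) = -(-34 - 10*(-30))*(-491) = -(-34 + 300)*(-491) = -266*(-491) = -1*(-130606) = 130606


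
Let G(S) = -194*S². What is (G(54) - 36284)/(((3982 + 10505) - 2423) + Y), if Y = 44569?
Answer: -601988/56633 ≈ -10.630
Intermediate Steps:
(G(54) - 36284)/(((3982 + 10505) - 2423) + Y) = (-194*54² - 36284)/(((3982 + 10505) - 2423) + 44569) = (-194*2916 - 36284)/((14487 - 2423) + 44569) = (-565704 - 36284)/(12064 + 44569) = -601988/56633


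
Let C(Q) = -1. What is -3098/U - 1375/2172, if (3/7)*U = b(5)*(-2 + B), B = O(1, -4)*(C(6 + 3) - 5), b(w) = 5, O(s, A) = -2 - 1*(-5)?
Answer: 4806017/380100 ≈ 12.644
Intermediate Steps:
O(s, A) = 3 (O(s, A) = -2 + 5 = 3)
B = -18 (B = 3*(-1 - 5) = 3*(-6) = -18)
U = -700/3 (U = 7*(5*(-2 - 18))/3 = 7*(5*(-20))/3 = (7/3)*(-100) = -700/3 ≈ -233.33)
-3098/U - 1375/2172 = -3098/(-700/3) - 1375/2172 = -3098*(-3/700) - 1375*1/2172 = 4647/350 - 1375/2172 = 4806017/380100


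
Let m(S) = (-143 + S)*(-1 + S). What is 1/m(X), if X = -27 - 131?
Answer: 1/47859 ≈ 2.0895e-5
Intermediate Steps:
X = -158
m(S) = (-1 + S)*(-143 + S)
1/m(X) = 1/(143 + (-158)² - 144*(-158)) = 1/(143 + 24964 + 22752) = 1/47859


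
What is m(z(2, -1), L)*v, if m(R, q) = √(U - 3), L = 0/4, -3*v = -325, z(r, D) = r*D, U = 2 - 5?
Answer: 325*I*√6/3 ≈ 265.36*I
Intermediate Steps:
U = -3
z(r, D) = D*r
v = 325/3 (v = -⅓*(-325) = 325/3 ≈ 108.33)
L = 0 (L = 0*(¼) = 0)
m(R, q) = I*√6 (m(R, q) = √(-3 - 3) = √(-6) = I*√6)
m(z(2, -1), L)*v = (I*√6)*(325/3) = 325*I*√6/3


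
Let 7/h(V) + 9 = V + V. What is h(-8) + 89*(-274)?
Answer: -609657/25 ≈ -24386.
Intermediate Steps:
h(V) = 7/(-9 + 2*V) (h(V) = 7/(-9 + (V + V)) = 7/(-9 + 2*V))
h(-8) + 89*(-274) = 7/(-9 + 2*(-8)) + 89*(-274) = 7/(-9 - 16) - 24386 = 7/(-25) - 24386 = 7*(-1/25) - 24386 = -7/25 - 24386 = -609657/25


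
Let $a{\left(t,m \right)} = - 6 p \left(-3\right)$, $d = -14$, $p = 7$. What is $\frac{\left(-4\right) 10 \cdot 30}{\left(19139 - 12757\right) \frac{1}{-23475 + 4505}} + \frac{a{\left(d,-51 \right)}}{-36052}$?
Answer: $\frac{205171730967}{57520966} \approx 3566.9$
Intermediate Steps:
$a{\left(t,m \right)} = 126$ ($a{\left(t,m \right)} = \left(-6\right) 7 \left(-3\right) = \left(-42\right) \left(-3\right) = 126$)
$\frac{\left(-4\right) 10 \cdot 30}{\left(19139 - 12757\right) \frac{1}{-23475 + 4505}} + \frac{a{\left(d,-51 \right)}}{-36052} = \frac{\left(-4\right) 10 \cdot 30}{\left(19139 - 12757\right) \frac{1}{-23475 + 4505}} + \frac{126}{-36052} = \frac{\left(-40\right) 30}{6382 \frac{1}{-18970}} + 126 \left(- \frac{1}{36052}\right) = - \frac{1200}{6382 \left(- \frac{1}{18970}\right)} - \frac{63}{18026} = - \frac{1200}{- \frac{3191}{9485}} - \frac{63}{18026} = \left(-1200\right) \left(- \frac{9485}{3191}\right) - \frac{63}{18026} = \frac{11382000}{3191} - \frac{63}{18026} = \frac{205171730967}{57520966}$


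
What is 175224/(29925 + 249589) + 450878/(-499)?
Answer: -62969638258/69738743 ≈ -902.94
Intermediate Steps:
175224/(29925 + 249589) + 450878/(-499) = 175224/279514 + 450878*(-1/499) = 175224*(1/279514) - 450878/499 = 87612/139757 - 450878/499 = -62969638258/69738743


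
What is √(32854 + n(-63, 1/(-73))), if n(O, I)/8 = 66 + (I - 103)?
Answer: √173500998/73 ≈ 180.44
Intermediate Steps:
n(O, I) = -296 + 8*I (n(O, I) = 8*(66 + (I - 103)) = 8*(66 + (-103 + I)) = 8*(-37 + I) = -296 + 8*I)
√(32854 + n(-63, 1/(-73))) = √(32854 + (-296 + 8/(-73))) = √(32854 + (-296 + 8*(-1/73))) = √(32854 + (-296 - 8/73)) = √(32854 - 21616/73) = √(2376726/73) = √173500998/73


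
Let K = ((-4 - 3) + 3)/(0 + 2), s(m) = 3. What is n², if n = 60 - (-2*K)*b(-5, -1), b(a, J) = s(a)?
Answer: 2304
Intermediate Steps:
K = -2 (K = (-7 + 3)/2 = -4*½ = -2)
b(a, J) = 3
n = 48 (n = 60 - (-2*(-2))*3 = 60 - 4*3 = 60 - 1*12 = 60 - 12 = 48)
n² = 48² = 2304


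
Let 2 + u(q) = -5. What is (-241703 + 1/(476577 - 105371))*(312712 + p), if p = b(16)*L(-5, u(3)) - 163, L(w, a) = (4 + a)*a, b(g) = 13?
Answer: -14033445774620787/185603 ≈ -7.5610e+10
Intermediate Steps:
u(q) = -7 (u(q) = -2 - 5 = -7)
L(w, a) = a*(4 + a)
p = 110 (p = 13*(-7*(4 - 7)) - 163 = 13*(-7*(-3)) - 163 = 13*21 - 163 = 273 - 163 = 110)
(-241703 + 1/(476577 - 105371))*(312712 + p) = (-241703 + 1/(476577 - 105371))*(312712 + 110) = (-241703 + 1/371206)*312822 = -89721603817/371206*312822 = -14033445774620787/185603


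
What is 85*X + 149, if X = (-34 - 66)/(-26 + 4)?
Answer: 5889/11 ≈ 535.36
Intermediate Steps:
X = 50/11 (X = -100/(-22) = -100*(-1/22) = 50/11 ≈ 4.5455)
85*X + 149 = 85*(50/11) + 149 = 4250/11 + 149 = 5889/11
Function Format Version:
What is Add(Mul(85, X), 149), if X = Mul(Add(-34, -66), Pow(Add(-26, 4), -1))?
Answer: Rational(5889, 11) ≈ 535.36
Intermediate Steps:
X = Rational(50, 11) (X = Mul(-100, Pow(-22, -1)) = Mul(-100, Rational(-1, 22)) = Rational(50, 11) ≈ 4.5455)
Add(Mul(85, X), 149) = Add(Mul(85, Rational(50, 11)), 149) = Add(Rational(4250, 11), 149) = Rational(5889, 11)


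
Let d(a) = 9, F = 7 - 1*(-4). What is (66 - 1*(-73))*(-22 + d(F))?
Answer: -1807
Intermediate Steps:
F = 11 (F = 7 + 4 = 11)
(66 - 1*(-73))*(-22 + d(F)) = (66 - 1*(-73))*(-22 + 9) = (66 + 73)*(-13) = 139*(-13) = -1807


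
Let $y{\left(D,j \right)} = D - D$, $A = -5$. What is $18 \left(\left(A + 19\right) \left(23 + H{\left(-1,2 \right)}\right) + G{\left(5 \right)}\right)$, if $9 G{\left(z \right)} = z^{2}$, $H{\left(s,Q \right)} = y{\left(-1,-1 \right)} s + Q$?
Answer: $6350$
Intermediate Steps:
$y{\left(D,j \right)} = 0$
$H{\left(s,Q \right)} = Q$ ($H{\left(s,Q \right)} = 0 s + Q = 0 + Q = Q$)
$G{\left(z \right)} = \frac{z^{2}}{9}$
$18 \left(\left(A + 19\right) \left(23 + H{\left(-1,2 \right)}\right) + G{\left(5 \right)}\right) = 18 \left(\left(-5 + 19\right) \left(23 + 2\right) + \frac{5^{2}}{9}\right) = 18 \left(14 \cdot 25 + \frac{1}{9} \cdot 25\right) = 18 \left(350 + \frac{25}{9}\right) = 18 \cdot \frac{3175}{9} = 6350$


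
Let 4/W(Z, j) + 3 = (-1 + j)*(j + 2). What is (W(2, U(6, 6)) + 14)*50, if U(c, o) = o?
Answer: 26100/37 ≈ 705.41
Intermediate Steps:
W(Z, j) = 4/(-3 + (-1 + j)*(2 + j)) (W(Z, j) = 4/(-3 + (-1 + j)*(j + 2)) = 4/(-3 + (-1 + j)*(2 + j)))
(W(2, U(6, 6)) + 14)*50 = (4/(-5 + 6 + 6²) + 14)*50 = (4/(-5 + 6 + 36) + 14)*50 = (4/37 + 14)*50 = (522/37)*50 = 26100/37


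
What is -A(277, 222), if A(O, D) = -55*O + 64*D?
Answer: 1027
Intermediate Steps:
-A(277, 222) = -(-55*277 + 64*222) = -(-15235 + 14208) = -1*(-1027) = 1027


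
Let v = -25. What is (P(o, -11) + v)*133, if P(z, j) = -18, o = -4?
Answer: -5719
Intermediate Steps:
(P(o, -11) + v)*133 = (-18 - 25)*133 = -43*133 = -5719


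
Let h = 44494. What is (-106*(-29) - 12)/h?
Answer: 1531/22247 ≈ 0.068818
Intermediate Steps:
(-106*(-29) - 12)/h = (-106*(-29) - 12)/44494 = (3074 - 12)*(1/44494) = 3062*(1/44494) = 1531/22247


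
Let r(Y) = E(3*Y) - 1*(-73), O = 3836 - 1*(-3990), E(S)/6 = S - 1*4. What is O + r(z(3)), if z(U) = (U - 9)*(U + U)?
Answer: 7227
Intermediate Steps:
E(S) = -24 + 6*S (E(S) = 6*(S - 1*4) = 6*(S - 4) = 6*(-4 + S) = -24 + 6*S)
z(U) = 2*U*(-9 + U) (z(U) = (-9 + U)*(2*U) = 2*U*(-9 + U))
O = 7826 (O = 3836 + 3990 = 7826)
r(Y) = 49 + 18*Y (r(Y) = (-24 + 6*(3*Y)) - 1*(-73) = (-24 + 18*Y) + 73 = 49 + 18*Y)
O + r(z(3)) = 7826 + (49 + 18*(2*3*(-9 + 3))) = 7826 + (49 + 18*(2*3*(-6))) = 7826 + (49 + 18*(-36)) = 7826 + (49 - 648) = 7826 - 599 = 7227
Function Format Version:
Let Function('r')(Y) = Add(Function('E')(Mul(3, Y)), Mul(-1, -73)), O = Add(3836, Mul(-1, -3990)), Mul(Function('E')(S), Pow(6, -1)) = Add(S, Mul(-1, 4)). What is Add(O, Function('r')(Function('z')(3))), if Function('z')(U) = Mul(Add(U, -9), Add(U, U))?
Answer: 7227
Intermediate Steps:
Function('E')(S) = Add(-24, Mul(6, S)) (Function('E')(S) = Mul(6, Add(S, Mul(-1, 4))) = Mul(6, Add(S, -4)) = Mul(6, Add(-4, S)) = Add(-24, Mul(6, S)))
Function('z')(U) = Mul(2, U, Add(-9, U)) (Function('z')(U) = Mul(Add(-9, U), Mul(2, U)) = Mul(2, U, Add(-9, U)))
O = 7826 (O = Add(3836, 3990) = 7826)
Function('r')(Y) = Add(49, Mul(18, Y)) (Function('r')(Y) = Add(Add(-24, Mul(6, Mul(3, Y))), Mul(-1, -73)) = Add(Add(-24, Mul(18, Y)), 73) = Add(49, Mul(18, Y)))
Add(O, Function('r')(Function('z')(3))) = Add(7826, Add(49, Mul(18, Mul(2, 3, Add(-9, 3))))) = Add(7826, Add(49, Mul(18, Mul(2, 3, -6)))) = Add(7826, Add(49, Mul(18, -36))) = Add(7826, Add(49, -648)) = Add(7826, -599) = 7227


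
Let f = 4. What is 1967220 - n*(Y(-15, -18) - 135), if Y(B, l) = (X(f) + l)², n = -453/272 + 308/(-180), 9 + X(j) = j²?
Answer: 12039097097/6120 ≈ 1.9672e+6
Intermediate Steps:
X(j) = -9 + j²
n = -41329/12240 (n = -453*1/272 + 308*(-1/180) = -453/272 - 77/45 = -41329/12240 ≈ -3.3766)
Y(B, l) = (7 + l)² (Y(B, l) = ((-9 + 4²) + l)² = ((-9 + 16) + l)² = (7 + l)²)
1967220 - n*(Y(-15, -18) - 135) = 1967220 - (-41329)*((7 - 18)² - 135)/12240 = 1967220 - (-41329)*((-11)² - 135)/12240 = 1967220 - (-41329)*(121 - 135)/12240 = 1967220 - (-41329)*(-14)/12240 = 1967220 - 1*289303/6120 = 1967220 - 289303/6120 = 12039097097/6120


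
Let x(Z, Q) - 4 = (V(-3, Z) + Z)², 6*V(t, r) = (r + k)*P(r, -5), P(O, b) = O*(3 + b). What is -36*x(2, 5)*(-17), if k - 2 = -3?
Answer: 3536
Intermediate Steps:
k = -1 (k = 2 - 3 = -1)
V(t, r) = -r*(-1 + r)/3 (V(t, r) = ((r - 1)*(r*(3 - 5)))/6 = ((-1 + r)*(r*(-2)))/6 = ((-1 + r)*(-2*r))/6 = (-2*r*(-1 + r))/6 = -r*(-1 + r)/3)
x(Z, Q) = 4 + (Z + Z*(1 - Z)/3)² (x(Z, Q) = 4 + (Z*(1 - Z)/3 + Z)² = 4 + (Z + Z*(1 - Z)/3)²)
-36*x(2, 5)*(-17) = -36*(4 + (⅑)*2²*(4 - 1*2)²)*(-17) = -36*(4 + (⅑)*4*(4 - 2)²)*(-17) = -36*(4 + (⅑)*4*2²)*(-17) = -36*(4 + (⅑)*4*4)*(-17) = -36*(4 + 16/9)*(-17) = -36*52/9*(-17) = -208*(-17) = 3536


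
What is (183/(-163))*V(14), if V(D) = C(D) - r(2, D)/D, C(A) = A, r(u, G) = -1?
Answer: -36051/2282 ≈ -15.798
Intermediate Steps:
V(D) = D + 1/D (V(D) = D - (-1)/D = D + 1/D)
(183/(-163))*V(14) = (183/(-163))*(14 + 1/14) = (183*(-1/163))*(14 + 1/14) = -183/163*197/14 = -36051/2282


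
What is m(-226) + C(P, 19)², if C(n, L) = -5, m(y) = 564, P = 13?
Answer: 589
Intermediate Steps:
m(-226) + C(P, 19)² = 564 + (-5)² = 564 + 25 = 589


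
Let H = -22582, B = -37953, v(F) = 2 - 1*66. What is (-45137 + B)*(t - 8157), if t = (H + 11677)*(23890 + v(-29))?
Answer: 21589331782830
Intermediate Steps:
v(F) = -64 (v(F) = 2 - 66 = -64)
t = -259822530 (t = (-22582 + 11677)*(23890 - 64) = -10905*23826 = -259822530)
(-45137 + B)*(t - 8157) = (-45137 - 37953)*(-259822530 - 8157) = -83090*(-259830687) = 21589331782830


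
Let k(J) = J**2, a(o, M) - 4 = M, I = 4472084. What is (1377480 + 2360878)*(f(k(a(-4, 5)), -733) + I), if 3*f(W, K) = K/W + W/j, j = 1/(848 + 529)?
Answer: 4096306436451008/243 ≈ 1.6857e+13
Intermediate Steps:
j = 1/1377 ≈ 0.00072622
a(o, M) = 4 + M
f(W, K) = 459*W + K/(3*W) (f(W, K) = (K/W + W/(1/1377))/3 = (K/W + W*1377)/3 = (K/W + 1377*W)/3 = (1377*W + K/W)/3 = 459*W + K/(3*W))
(1377480 + 2360878)*(f(k(a(-4, 5)), -733) + I) = (1377480 + 2360878)*((459*(4 + 5)**2 + (1/3)*(-733)/(4 + 5)**2) + 4472084) = 3738358*((459*9**2 + (1/3)*(-733)/9**2) + 4472084) = 3738358*((459*81 + (1/3)*(-733)/81) + 4472084) = 3738358*((37179 + (1/3)*(-733)*(1/81)) + 4472084) = 3738358*((37179 - 733/243) + 4472084) = 3738358*(9033764/243 + 4472084) = 3738358*(1095750176/243) = 4096306436451008/243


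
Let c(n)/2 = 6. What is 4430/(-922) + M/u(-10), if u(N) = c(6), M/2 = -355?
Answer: -176945/2766 ≈ -63.971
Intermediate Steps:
M = -710 (M = 2*(-355) = -710)
c(n) = 12 (c(n) = 2*6 = 12)
u(N) = 12
4430/(-922) + M/u(-10) = 4430/(-922) - 710/12 = 4430*(-1/922) - 710*1/12 = -2215/461 - 355/6 = -176945/2766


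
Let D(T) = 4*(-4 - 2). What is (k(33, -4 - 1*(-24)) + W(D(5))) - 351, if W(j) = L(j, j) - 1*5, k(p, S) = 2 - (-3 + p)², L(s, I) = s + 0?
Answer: -1278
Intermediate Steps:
D(T) = -24 (D(T) = 4*(-6) = -24)
L(s, I) = s
W(j) = -5 + j (W(j) = j - 1*5 = j - 5 = -5 + j)
(k(33, -4 - 1*(-24)) + W(D(5))) - 351 = ((2 - (-3 + 33)²) + (-5 - 24)) - 351 = ((2 - 1*30²) - 29) - 351 = ((2 - 1*900) - 29) - 351 = ((2 - 900) - 29) - 351 = (-898 - 29) - 351 = -927 - 351 = -1278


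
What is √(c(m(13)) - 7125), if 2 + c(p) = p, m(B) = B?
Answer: I*√7114 ≈ 84.344*I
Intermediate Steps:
c(p) = -2 + p
√(c(m(13)) - 7125) = √((-2 + 13) - 7125) = √(11 - 7125) = √(-7114) = I*√7114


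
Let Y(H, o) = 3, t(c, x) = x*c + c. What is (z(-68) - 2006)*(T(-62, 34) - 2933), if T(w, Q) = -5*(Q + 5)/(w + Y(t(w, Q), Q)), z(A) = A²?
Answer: -452526536/59 ≈ -7.6699e+6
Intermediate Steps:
t(c, x) = c + c*x (t(c, x) = c*x + c = c + c*x)
T(w, Q) = -5*(5 + Q)/(3 + w) (T(w, Q) = -5*(Q + 5)/(w + 3) = -5*(5 + Q)/(3 + w))
(z(-68) - 2006)*(T(-62, 34) - 2933) = ((-68)² - 2006)*(5*(-5 - 1*34)/(3 - 62) - 2933) = (4624 - 2006)*(5*(-5 - 34)/(-59) - 2933) = 2618*(5*(-1/59)*(-39) - 2933) = 2618*(195/59 - 2933) = 2618*(-172852/59) = -452526536/59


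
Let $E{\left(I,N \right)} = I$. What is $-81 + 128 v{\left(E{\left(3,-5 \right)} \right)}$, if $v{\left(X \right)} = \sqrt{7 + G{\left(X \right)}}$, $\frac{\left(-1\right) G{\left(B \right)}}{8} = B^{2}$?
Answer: $-81 + 128 i \sqrt{65} \approx -81.0 + 1032.0 i$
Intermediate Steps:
$G{\left(B \right)} = - 8 B^{2}$
$v{\left(X \right)} = \sqrt{7 - 8 X^{2}}$
$-81 + 128 v{\left(E{\left(3,-5 \right)} \right)} = -81 + 128 \sqrt{7 - 8 \cdot 3^{2}} = -81 + 128 \sqrt{7 - 72} = -81 + 128 \sqrt{-65} = -81 + 128 i \sqrt{65}$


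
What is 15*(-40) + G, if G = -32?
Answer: -632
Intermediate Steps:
15*(-40) + G = 15*(-40) - 32 = -600 - 32 = -632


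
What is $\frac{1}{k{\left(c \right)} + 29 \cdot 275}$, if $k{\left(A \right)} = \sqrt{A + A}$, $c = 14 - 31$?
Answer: $\frac{7975}{63600659} - \frac{i \sqrt{34}}{63600659} \approx 0.00012539 - 9.1681 \cdot 10^{-8} i$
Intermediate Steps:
$c = -17$ ($c = 14 - 31 = -17$)
$k{\left(A \right)} = \sqrt{2} \sqrt{A}$ ($k{\left(A \right)} = \sqrt{2 A} = \sqrt{2} \sqrt{A}$)
$\frac{1}{k{\left(c \right)} + 29 \cdot 275} = \frac{1}{\sqrt{2} \sqrt{-17} + 29 \cdot 275} = \frac{1}{\sqrt{2} i \sqrt{17} + 7975} = \frac{1}{i \sqrt{34} + 7975} = \frac{1}{7975 + i \sqrt{34}}$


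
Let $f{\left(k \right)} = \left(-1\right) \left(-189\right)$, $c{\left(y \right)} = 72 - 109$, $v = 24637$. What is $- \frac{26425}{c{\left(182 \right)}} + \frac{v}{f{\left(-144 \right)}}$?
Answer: $\frac{5905894}{6993} \approx 844.54$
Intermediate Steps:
$c{\left(y \right)} = -37$
$f{\left(k \right)} = 189$
$- \frac{26425}{c{\left(182 \right)}} + \frac{v}{f{\left(-144 \right)}} = - \frac{26425}{-37} + \frac{24637}{189} = \left(-26425\right) \left(- \frac{1}{37}\right) + 24637 \cdot \frac{1}{189} = \frac{26425}{37} + \frac{24637}{189} = \frac{5905894}{6993}$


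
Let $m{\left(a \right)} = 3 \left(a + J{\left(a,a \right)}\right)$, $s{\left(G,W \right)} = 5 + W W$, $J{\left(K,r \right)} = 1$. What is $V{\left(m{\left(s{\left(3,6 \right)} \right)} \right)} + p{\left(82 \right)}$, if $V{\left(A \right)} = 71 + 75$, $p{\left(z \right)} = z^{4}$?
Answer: $45212322$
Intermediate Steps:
$s{\left(G,W \right)} = 5 + W^{2}$
$m{\left(a \right)} = 3 + 3 a$ ($m{\left(a \right)} = 3 \left(a + 1\right) = 3 \left(1 + a\right) = 3 + 3 a$)
$V{\left(A \right)} = 146$
$V{\left(m{\left(s{\left(3,6 \right)} \right)} \right)} + p{\left(82 \right)} = 146 + 82^{4} = 146 + 45212176 = 45212322$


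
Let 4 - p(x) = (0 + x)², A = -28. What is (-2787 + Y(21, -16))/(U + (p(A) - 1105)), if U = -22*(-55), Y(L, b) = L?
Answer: 922/225 ≈ 4.0978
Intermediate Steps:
U = 1210
p(x) = 4 - x² (p(x) = 4 - (0 + x)² = 4 - x²)
(-2787 + Y(21, -16))/(U + (p(A) - 1105)) = (-2787 + 21)/(1210 + ((4 - 1*(-28)²) - 1105)) = -2766/(1210 + ((4 - 1*784) - 1105)) = -2766/(1210 + ((4 - 784) - 1105)) = -2766/(1210 + (-780 - 1105)) = -2766/(1210 - 1885) = -2766/(-675) = -2766*(-1/675) = 922/225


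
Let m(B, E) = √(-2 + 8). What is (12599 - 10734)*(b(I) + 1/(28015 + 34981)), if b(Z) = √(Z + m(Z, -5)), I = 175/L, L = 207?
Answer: 1865/62996 + 1865*√(4025 + 4761*√6)/69 ≈ 3385.4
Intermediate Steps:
I = 175/207 ≈ 0.84541
m(B, E) = √6
b(Z) = √(Z + √6)
(12599 - 10734)*(b(I) + 1/(28015 + 34981)) = (12599 - 10734)*(√(175/207 + √6) + 1/(28015 + 34981)) = 1865*(√(175/207 + √6) + 1/62996) = 1865*(1/62996 + √(175/207 + √6)) = 1865/62996 + 1865*√(175/207 + √6)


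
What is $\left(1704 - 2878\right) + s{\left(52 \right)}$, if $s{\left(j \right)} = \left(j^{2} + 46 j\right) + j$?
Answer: $3974$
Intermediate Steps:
$s{\left(j \right)} = j^{2} + 47 j$
$\left(1704 - 2878\right) + s{\left(52 \right)} = \left(1704 - 2878\right) + 52 \left(47 + 52\right) = -1174 + 52 \cdot 99 = -1174 + 5148 = 3974$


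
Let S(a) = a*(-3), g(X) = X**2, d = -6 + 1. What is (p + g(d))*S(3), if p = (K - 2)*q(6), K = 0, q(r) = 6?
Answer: -117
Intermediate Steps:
d = -5
S(a) = -3*a
p = -12 (p = (0 - 2)*6 = -2*6 = -12)
(p + g(d))*S(3) = (-12 + (-5)**2)*(-3*3) = (-12 + 25)*(-9) = 13*(-9) = -117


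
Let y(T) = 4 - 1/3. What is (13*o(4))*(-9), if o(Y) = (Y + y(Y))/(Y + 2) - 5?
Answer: 871/2 ≈ 435.50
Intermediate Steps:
y(T) = 11/3 (y(T) = 4 - 1*⅓ = 4 - ⅓ = 11/3)
o(Y) = -5 + (11/3 + Y)/(2 + Y) (o(Y) = (Y + 11/3)/(Y + 2) - 5 = (11/3 + Y)/(2 + Y) - 5 = -5 + (11/3 + Y)/(2 + Y))
(13*o(4))*(-9) = (13*((-19 - 12*4)/(3*(2 + 4))))*(-9) = (13*((⅓)*(-19 - 48)/6))*(-9) = (13*((⅓)*(⅙)*(-67)))*(-9) = (13*(-67/18))*(-9) = -871/18*(-9) = 871/2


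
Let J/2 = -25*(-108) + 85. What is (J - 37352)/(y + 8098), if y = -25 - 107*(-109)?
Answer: -15891/9868 ≈ -1.6104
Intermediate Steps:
y = 11638 (y = -25 + 11663 = 11638)
J = 5570 (J = 2*(-25*(-108) + 85) = 2*(2700 + 85) = 2*2785 = 5570)
(J - 37352)/(y + 8098) = (5570 - 37352)/(11638 + 8098) = -31782/19736 = -31782*1/19736 = -15891/9868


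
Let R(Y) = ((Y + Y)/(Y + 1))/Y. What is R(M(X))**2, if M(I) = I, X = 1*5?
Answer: 1/9 ≈ 0.11111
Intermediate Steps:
X = 5
R(Y) = 2/(1 + Y) (R(Y) = ((2*Y)/(1 + Y))/Y = (2*Y/(1 + Y))/Y = 2/(1 + Y))
R(M(X))**2 = (2/(1 + 5))**2 = (2/6)**2 = (2*(1/6))**2 = (1/3)**2 = 1/9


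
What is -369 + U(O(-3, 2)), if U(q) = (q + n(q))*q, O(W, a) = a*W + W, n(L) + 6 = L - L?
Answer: -234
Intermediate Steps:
n(L) = -6 (n(L) = -6 + (L - L) = -6 + 0 = -6)
O(W, a) = W + W*a (O(W, a) = W*a + W = W + W*a)
U(q) = q*(-6 + q) (U(q) = (q - 6)*q = (-6 + q)*q = q*(-6 + q))
-369 + U(O(-3, 2)) = -369 + (-3*(1 + 2))*(-6 - 3*(1 + 2)) = -369 + (-3*3)*(-6 - 3*3) = -369 - 9*(-6 - 9) = -369 - 9*(-15) = -369 + 135 = -234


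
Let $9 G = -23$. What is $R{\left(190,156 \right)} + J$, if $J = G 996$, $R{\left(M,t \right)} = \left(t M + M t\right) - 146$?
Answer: $\frac{169766}{3} \approx 56589.0$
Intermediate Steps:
$G = - \frac{23}{9}$ ($G = \frac{1}{9} \left(-23\right) = - \frac{23}{9} \approx -2.5556$)
$R{\left(M,t \right)} = -146 + 2 M t$ ($R{\left(M,t \right)} = \left(M t + M t\right) - 146 = 2 M t - 146 = -146 + 2 M t$)
$J = - \frac{7636}{3}$ ($J = \left(- \frac{23}{9}\right) 996 = - \frac{7636}{3} \approx -2545.3$)
$R{\left(190,156 \right)} + J = \left(-146 + 2 \cdot 190 \cdot 156\right) - \frac{7636}{3} = \left(-146 + 59280\right) - \frac{7636}{3} = 59134 - \frac{7636}{3} = \frac{169766}{3}$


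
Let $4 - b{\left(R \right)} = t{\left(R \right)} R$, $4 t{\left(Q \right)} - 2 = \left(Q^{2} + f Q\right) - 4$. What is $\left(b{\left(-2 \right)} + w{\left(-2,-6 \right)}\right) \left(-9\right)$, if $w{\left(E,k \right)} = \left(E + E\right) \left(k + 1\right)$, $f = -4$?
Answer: $-261$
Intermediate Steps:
$t{\left(Q \right)} = - \frac{1}{2} - Q + \frac{Q^{2}}{4}$ ($t{\left(Q \right)} = \frac{1}{2} + \frac{\left(Q^{2} - 4 Q\right) - 4}{4} = \frac{1}{2} + \frac{-4 + Q^{2} - 4 Q}{4} = \frac{1}{2} - \left(1 + Q - \frac{Q^{2}}{4}\right) = - \frac{1}{2} - Q + \frac{Q^{2}}{4}$)
$b{\left(R \right)} = 4 - R \left(- \frac{1}{2} - R + \frac{R^{2}}{4}\right)$ ($b{\left(R \right)} = 4 - \left(- \frac{1}{2} - R + \frac{R^{2}}{4}\right) R = 4 - R \left(- \frac{1}{2} - R + \frac{R^{2}}{4}\right)$)
$w{\left(E,k \right)} = 2 E \left(1 + k\right)$
$\left(b{\left(-2 \right)} + w{\left(-2,-6 \right)}\right) \left(-9\right) = \left(\left(4 + \frac{1}{4} \left(-2\right) \left(2 - \left(-2\right)^{2} + 4 \left(-2\right)\right)\right) + 2 \left(-2\right) \left(1 - 6\right)\right) \left(-9\right) = \left(\left(4 + \frac{1}{4} \left(-2\right) \left(2 - 4 - 8\right)\right) + 2 \left(-2\right) \left(-5\right)\right) \left(-9\right) = \left(\left(4 + \frac{1}{4} \left(-2\right) \left(2 - 4 - 8\right)\right) + 20\right) \left(-9\right) = \left(\left(4 + \frac{1}{4} \left(-2\right) \left(-10\right)\right) + 20\right) \left(-9\right) = \left(\left(4 + 5\right) + 20\right) \left(-9\right) = \left(9 + 20\right) \left(-9\right) = 29 \left(-9\right) = -261$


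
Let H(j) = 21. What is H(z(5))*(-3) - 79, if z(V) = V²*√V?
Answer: -142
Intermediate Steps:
z(V) = V^(5/2)
H(z(5))*(-3) - 79 = 21*(-3) - 79 = -63 - 79 = -142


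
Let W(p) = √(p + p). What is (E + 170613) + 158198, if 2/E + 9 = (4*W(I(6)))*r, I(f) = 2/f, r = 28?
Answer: 8169309349/24845 + 224*√6/24845 ≈ 3.2881e+5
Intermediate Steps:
W(p) = √2*√p (W(p) = √(2*p) = √2*√p)
E = 2/(-9 + 112*√6/3) (E = 2/(-9 + (4*(√2*√(2/6)))*28) = 2/(-9 + (4*(√2*√(2*(⅙))))*28) = 2/(-9 + (4*(√2*√(⅓)))*28) = 2/(-9 + (4*(√2*(√3/3)))*28) = 2/(-9 + (4*(√6/3))*28) = 2/(-9 + (4*√6/3)*28) = 2/(-9 + 112*√6/3) ≈ 0.024258)
(E + 170613) + 158198 = ((54/24845 + 224*√6/24845) + 170613) + 158198 = (4238880039/24845 + 224*√6/24845) + 158198 = 8169309349/24845 + 224*√6/24845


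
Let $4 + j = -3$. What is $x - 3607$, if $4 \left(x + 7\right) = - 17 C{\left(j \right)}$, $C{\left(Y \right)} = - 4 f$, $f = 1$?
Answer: $-3597$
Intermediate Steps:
$j = -7$ ($j = -4 - 3 = -7$)
$C{\left(Y \right)} = -4$ ($C{\left(Y \right)} = \left(-4\right) 1 = -4$)
$x = 10$ ($x = -7 + \frac{\left(-17\right) \left(-4\right)}{4} = -7 + \frac{1}{4} \cdot 68 = -7 + 17 = 10$)
$x - 3607 = 10 - 3607 = -3597$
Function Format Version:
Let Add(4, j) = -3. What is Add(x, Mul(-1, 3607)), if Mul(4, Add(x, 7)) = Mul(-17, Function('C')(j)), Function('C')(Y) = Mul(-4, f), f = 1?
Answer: -3597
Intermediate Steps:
j = -7 (j = Add(-4, -3) = -7)
Function('C')(Y) = -4 (Function('C')(Y) = Mul(-4, 1) = -4)
x = 10 (x = Add(-7, Mul(Rational(1, 4), Mul(-17, -4))) = Add(-7, Mul(Rational(1, 4), 68)) = Add(-7, 17) = 10)
Add(x, Mul(-1, 3607)) = Add(10, Mul(-1, 3607)) = Add(10, -3607) = -3597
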